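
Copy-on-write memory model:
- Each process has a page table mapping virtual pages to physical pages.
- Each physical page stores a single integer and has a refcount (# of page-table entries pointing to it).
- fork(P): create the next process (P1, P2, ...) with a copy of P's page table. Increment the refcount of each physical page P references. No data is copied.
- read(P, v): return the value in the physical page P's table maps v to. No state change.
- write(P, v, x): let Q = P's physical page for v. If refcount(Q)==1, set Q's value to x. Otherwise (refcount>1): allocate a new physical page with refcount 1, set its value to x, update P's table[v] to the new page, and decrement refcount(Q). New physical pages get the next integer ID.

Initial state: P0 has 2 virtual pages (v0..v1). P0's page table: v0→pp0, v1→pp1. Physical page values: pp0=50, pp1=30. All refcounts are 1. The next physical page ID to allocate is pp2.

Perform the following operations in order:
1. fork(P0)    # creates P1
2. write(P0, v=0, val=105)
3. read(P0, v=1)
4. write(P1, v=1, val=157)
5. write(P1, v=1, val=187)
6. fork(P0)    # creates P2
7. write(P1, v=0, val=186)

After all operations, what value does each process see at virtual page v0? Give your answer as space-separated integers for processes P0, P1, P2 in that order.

Op 1: fork(P0) -> P1. 2 ppages; refcounts: pp0:2 pp1:2
Op 2: write(P0, v0, 105). refcount(pp0)=2>1 -> COPY to pp2. 3 ppages; refcounts: pp0:1 pp1:2 pp2:1
Op 3: read(P0, v1) -> 30. No state change.
Op 4: write(P1, v1, 157). refcount(pp1)=2>1 -> COPY to pp3. 4 ppages; refcounts: pp0:1 pp1:1 pp2:1 pp3:1
Op 5: write(P1, v1, 187). refcount(pp3)=1 -> write in place. 4 ppages; refcounts: pp0:1 pp1:1 pp2:1 pp3:1
Op 6: fork(P0) -> P2. 4 ppages; refcounts: pp0:1 pp1:2 pp2:2 pp3:1
Op 7: write(P1, v0, 186). refcount(pp0)=1 -> write in place. 4 ppages; refcounts: pp0:1 pp1:2 pp2:2 pp3:1
P0: v0 -> pp2 = 105
P1: v0 -> pp0 = 186
P2: v0 -> pp2 = 105

Answer: 105 186 105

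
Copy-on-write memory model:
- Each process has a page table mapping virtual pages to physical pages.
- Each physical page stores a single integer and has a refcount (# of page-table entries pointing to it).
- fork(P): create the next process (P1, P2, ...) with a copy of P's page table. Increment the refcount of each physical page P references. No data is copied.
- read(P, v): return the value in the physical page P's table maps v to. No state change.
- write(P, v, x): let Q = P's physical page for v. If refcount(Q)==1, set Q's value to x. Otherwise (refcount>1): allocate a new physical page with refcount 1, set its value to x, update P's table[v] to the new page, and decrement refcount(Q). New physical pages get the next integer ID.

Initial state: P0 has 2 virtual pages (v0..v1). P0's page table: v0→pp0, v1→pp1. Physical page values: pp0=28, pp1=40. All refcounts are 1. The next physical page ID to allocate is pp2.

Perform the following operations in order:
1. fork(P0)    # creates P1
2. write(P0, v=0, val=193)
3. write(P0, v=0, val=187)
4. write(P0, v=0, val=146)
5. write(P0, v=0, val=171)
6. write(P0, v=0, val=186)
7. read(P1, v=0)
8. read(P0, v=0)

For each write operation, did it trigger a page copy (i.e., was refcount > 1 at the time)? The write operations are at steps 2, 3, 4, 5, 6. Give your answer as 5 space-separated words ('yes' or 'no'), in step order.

Op 1: fork(P0) -> P1. 2 ppages; refcounts: pp0:2 pp1:2
Op 2: write(P0, v0, 193). refcount(pp0)=2>1 -> COPY to pp2. 3 ppages; refcounts: pp0:1 pp1:2 pp2:1
Op 3: write(P0, v0, 187). refcount(pp2)=1 -> write in place. 3 ppages; refcounts: pp0:1 pp1:2 pp2:1
Op 4: write(P0, v0, 146). refcount(pp2)=1 -> write in place. 3 ppages; refcounts: pp0:1 pp1:2 pp2:1
Op 5: write(P0, v0, 171). refcount(pp2)=1 -> write in place. 3 ppages; refcounts: pp0:1 pp1:2 pp2:1
Op 6: write(P0, v0, 186). refcount(pp2)=1 -> write in place. 3 ppages; refcounts: pp0:1 pp1:2 pp2:1
Op 7: read(P1, v0) -> 28. No state change.
Op 8: read(P0, v0) -> 186. No state change.

yes no no no no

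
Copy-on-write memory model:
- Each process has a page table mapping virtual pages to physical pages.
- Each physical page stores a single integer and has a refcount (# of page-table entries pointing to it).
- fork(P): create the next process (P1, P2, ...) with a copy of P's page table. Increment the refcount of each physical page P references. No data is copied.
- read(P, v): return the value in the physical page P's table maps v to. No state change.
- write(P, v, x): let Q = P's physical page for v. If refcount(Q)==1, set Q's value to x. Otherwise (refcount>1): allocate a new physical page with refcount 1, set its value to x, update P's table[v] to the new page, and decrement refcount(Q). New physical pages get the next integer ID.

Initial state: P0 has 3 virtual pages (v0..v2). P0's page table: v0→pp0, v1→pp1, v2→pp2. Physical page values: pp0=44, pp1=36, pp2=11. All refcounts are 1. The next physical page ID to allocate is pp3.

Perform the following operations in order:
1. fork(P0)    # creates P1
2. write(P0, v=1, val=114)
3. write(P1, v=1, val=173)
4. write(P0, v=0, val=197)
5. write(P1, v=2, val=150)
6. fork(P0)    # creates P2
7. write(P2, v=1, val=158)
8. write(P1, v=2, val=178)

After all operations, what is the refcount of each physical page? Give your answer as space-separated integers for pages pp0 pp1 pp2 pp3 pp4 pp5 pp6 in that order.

Op 1: fork(P0) -> P1. 3 ppages; refcounts: pp0:2 pp1:2 pp2:2
Op 2: write(P0, v1, 114). refcount(pp1)=2>1 -> COPY to pp3. 4 ppages; refcounts: pp0:2 pp1:1 pp2:2 pp3:1
Op 3: write(P1, v1, 173). refcount(pp1)=1 -> write in place. 4 ppages; refcounts: pp0:2 pp1:1 pp2:2 pp3:1
Op 4: write(P0, v0, 197). refcount(pp0)=2>1 -> COPY to pp4. 5 ppages; refcounts: pp0:1 pp1:1 pp2:2 pp3:1 pp4:1
Op 5: write(P1, v2, 150). refcount(pp2)=2>1 -> COPY to pp5. 6 ppages; refcounts: pp0:1 pp1:1 pp2:1 pp3:1 pp4:1 pp5:1
Op 6: fork(P0) -> P2. 6 ppages; refcounts: pp0:1 pp1:1 pp2:2 pp3:2 pp4:2 pp5:1
Op 7: write(P2, v1, 158). refcount(pp3)=2>1 -> COPY to pp6. 7 ppages; refcounts: pp0:1 pp1:1 pp2:2 pp3:1 pp4:2 pp5:1 pp6:1
Op 8: write(P1, v2, 178). refcount(pp5)=1 -> write in place. 7 ppages; refcounts: pp0:1 pp1:1 pp2:2 pp3:1 pp4:2 pp5:1 pp6:1

Answer: 1 1 2 1 2 1 1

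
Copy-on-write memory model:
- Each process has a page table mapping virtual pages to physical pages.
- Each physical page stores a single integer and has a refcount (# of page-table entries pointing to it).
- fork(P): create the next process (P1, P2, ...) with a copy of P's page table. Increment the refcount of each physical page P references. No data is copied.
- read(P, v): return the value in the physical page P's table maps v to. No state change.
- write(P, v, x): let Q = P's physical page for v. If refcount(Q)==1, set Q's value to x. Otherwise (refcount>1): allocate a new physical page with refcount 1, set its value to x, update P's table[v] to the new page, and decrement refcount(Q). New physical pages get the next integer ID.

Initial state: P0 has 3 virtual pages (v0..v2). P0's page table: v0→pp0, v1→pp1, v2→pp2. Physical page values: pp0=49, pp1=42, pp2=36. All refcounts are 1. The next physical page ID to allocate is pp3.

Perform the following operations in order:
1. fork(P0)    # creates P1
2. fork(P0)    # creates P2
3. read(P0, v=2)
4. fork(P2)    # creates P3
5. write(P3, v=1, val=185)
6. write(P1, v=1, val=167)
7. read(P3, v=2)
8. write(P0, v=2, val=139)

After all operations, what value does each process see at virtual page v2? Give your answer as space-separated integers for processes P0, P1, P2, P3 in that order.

Answer: 139 36 36 36

Derivation:
Op 1: fork(P0) -> P1. 3 ppages; refcounts: pp0:2 pp1:2 pp2:2
Op 2: fork(P0) -> P2. 3 ppages; refcounts: pp0:3 pp1:3 pp2:3
Op 3: read(P0, v2) -> 36. No state change.
Op 4: fork(P2) -> P3. 3 ppages; refcounts: pp0:4 pp1:4 pp2:4
Op 5: write(P3, v1, 185). refcount(pp1)=4>1 -> COPY to pp3. 4 ppages; refcounts: pp0:4 pp1:3 pp2:4 pp3:1
Op 6: write(P1, v1, 167). refcount(pp1)=3>1 -> COPY to pp4. 5 ppages; refcounts: pp0:4 pp1:2 pp2:4 pp3:1 pp4:1
Op 7: read(P3, v2) -> 36. No state change.
Op 8: write(P0, v2, 139). refcount(pp2)=4>1 -> COPY to pp5. 6 ppages; refcounts: pp0:4 pp1:2 pp2:3 pp3:1 pp4:1 pp5:1
P0: v2 -> pp5 = 139
P1: v2 -> pp2 = 36
P2: v2 -> pp2 = 36
P3: v2 -> pp2 = 36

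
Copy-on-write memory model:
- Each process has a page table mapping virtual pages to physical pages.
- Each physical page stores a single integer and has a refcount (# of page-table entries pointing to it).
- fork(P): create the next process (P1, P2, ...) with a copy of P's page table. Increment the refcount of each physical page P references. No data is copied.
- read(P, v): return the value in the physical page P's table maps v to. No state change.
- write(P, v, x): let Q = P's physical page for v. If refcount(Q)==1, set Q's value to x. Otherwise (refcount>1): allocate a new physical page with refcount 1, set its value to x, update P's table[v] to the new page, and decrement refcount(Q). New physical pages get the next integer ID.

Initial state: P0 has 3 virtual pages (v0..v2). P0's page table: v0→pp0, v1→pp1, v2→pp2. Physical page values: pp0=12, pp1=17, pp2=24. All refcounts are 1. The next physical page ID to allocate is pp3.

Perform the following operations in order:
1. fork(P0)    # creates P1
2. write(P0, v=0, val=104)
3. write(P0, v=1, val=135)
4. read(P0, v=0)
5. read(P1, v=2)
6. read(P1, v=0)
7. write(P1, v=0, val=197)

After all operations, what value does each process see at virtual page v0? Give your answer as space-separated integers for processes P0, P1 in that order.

Answer: 104 197

Derivation:
Op 1: fork(P0) -> P1. 3 ppages; refcounts: pp0:2 pp1:2 pp2:2
Op 2: write(P0, v0, 104). refcount(pp0)=2>1 -> COPY to pp3. 4 ppages; refcounts: pp0:1 pp1:2 pp2:2 pp3:1
Op 3: write(P0, v1, 135). refcount(pp1)=2>1 -> COPY to pp4. 5 ppages; refcounts: pp0:1 pp1:1 pp2:2 pp3:1 pp4:1
Op 4: read(P0, v0) -> 104. No state change.
Op 5: read(P1, v2) -> 24. No state change.
Op 6: read(P1, v0) -> 12. No state change.
Op 7: write(P1, v0, 197). refcount(pp0)=1 -> write in place. 5 ppages; refcounts: pp0:1 pp1:1 pp2:2 pp3:1 pp4:1
P0: v0 -> pp3 = 104
P1: v0 -> pp0 = 197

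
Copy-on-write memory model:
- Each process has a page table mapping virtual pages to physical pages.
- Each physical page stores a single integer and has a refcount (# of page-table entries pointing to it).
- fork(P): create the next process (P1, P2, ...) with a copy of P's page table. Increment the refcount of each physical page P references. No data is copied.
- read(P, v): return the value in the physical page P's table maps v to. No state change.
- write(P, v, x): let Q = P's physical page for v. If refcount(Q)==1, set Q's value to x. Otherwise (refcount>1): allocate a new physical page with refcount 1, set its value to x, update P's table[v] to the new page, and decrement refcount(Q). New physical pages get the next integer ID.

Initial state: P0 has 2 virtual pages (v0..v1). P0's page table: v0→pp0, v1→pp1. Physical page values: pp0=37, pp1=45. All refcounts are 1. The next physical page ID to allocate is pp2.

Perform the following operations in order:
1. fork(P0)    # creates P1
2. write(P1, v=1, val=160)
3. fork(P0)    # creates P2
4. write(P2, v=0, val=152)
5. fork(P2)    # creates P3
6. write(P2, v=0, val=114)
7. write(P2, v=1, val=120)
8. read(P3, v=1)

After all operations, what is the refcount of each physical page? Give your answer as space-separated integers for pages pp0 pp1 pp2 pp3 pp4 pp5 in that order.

Answer: 2 2 1 1 1 1

Derivation:
Op 1: fork(P0) -> P1. 2 ppages; refcounts: pp0:2 pp1:2
Op 2: write(P1, v1, 160). refcount(pp1)=2>1 -> COPY to pp2. 3 ppages; refcounts: pp0:2 pp1:1 pp2:1
Op 3: fork(P0) -> P2. 3 ppages; refcounts: pp0:3 pp1:2 pp2:1
Op 4: write(P2, v0, 152). refcount(pp0)=3>1 -> COPY to pp3. 4 ppages; refcounts: pp0:2 pp1:2 pp2:1 pp3:1
Op 5: fork(P2) -> P3. 4 ppages; refcounts: pp0:2 pp1:3 pp2:1 pp3:2
Op 6: write(P2, v0, 114). refcount(pp3)=2>1 -> COPY to pp4. 5 ppages; refcounts: pp0:2 pp1:3 pp2:1 pp3:1 pp4:1
Op 7: write(P2, v1, 120). refcount(pp1)=3>1 -> COPY to pp5. 6 ppages; refcounts: pp0:2 pp1:2 pp2:1 pp3:1 pp4:1 pp5:1
Op 8: read(P3, v1) -> 45. No state change.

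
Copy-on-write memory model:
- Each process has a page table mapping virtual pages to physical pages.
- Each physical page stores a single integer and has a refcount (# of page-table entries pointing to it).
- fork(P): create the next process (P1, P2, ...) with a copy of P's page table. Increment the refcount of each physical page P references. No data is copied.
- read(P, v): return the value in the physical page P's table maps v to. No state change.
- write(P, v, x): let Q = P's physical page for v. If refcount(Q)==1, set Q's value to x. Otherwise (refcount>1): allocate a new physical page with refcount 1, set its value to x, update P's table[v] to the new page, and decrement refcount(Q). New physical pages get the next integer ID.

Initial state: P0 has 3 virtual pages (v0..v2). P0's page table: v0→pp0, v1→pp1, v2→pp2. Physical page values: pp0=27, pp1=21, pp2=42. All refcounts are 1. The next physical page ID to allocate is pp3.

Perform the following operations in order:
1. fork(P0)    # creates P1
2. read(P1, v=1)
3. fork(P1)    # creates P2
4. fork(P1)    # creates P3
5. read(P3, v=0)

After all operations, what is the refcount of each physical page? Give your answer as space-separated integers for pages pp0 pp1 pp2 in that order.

Op 1: fork(P0) -> P1. 3 ppages; refcounts: pp0:2 pp1:2 pp2:2
Op 2: read(P1, v1) -> 21. No state change.
Op 3: fork(P1) -> P2. 3 ppages; refcounts: pp0:3 pp1:3 pp2:3
Op 4: fork(P1) -> P3. 3 ppages; refcounts: pp0:4 pp1:4 pp2:4
Op 5: read(P3, v0) -> 27. No state change.

Answer: 4 4 4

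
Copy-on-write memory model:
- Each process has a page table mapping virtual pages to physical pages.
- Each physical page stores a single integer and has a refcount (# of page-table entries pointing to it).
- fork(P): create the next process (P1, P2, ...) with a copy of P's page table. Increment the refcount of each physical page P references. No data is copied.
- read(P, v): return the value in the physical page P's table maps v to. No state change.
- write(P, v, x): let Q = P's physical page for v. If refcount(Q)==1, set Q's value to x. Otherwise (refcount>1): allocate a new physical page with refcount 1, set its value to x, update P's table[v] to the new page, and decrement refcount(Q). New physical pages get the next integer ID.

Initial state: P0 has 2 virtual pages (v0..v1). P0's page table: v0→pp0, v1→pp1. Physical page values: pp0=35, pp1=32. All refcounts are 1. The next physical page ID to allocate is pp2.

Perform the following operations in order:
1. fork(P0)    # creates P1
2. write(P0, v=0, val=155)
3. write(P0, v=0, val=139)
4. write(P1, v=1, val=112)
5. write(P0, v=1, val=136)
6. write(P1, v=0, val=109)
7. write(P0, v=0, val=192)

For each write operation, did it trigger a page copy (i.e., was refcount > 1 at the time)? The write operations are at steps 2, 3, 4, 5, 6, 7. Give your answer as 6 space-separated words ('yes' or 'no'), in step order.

Op 1: fork(P0) -> P1. 2 ppages; refcounts: pp0:2 pp1:2
Op 2: write(P0, v0, 155). refcount(pp0)=2>1 -> COPY to pp2. 3 ppages; refcounts: pp0:1 pp1:2 pp2:1
Op 3: write(P0, v0, 139). refcount(pp2)=1 -> write in place. 3 ppages; refcounts: pp0:1 pp1:2 pp2:1
Op 4: write(P1, v1, 112). refcount(pp1)=2>1 -> COPY to pp3. 4 ppages; refcounts: pp0:1 pp1:1 pp2:1 pp3:1
Op 5: write(P0, v1, 136). refcount(pp1)=1 -> write in place. 4 ppages; refcounts: pp0:1 pp1:1 pp2:1 pp3:1
Op 6: write(P1, v0, 109). refcount(pp0)=1 -> write in place. 4 ppages; refcounts: pp0:1 pp1:1 pp2:1 pp3:1
Op 7: write(P0, v0, 192). refcount(pp2)=1 -> write in place. 4 ppages; refcounts: pp0:1 pp1:1 pp2:1 pp3:1

yes no yes no no no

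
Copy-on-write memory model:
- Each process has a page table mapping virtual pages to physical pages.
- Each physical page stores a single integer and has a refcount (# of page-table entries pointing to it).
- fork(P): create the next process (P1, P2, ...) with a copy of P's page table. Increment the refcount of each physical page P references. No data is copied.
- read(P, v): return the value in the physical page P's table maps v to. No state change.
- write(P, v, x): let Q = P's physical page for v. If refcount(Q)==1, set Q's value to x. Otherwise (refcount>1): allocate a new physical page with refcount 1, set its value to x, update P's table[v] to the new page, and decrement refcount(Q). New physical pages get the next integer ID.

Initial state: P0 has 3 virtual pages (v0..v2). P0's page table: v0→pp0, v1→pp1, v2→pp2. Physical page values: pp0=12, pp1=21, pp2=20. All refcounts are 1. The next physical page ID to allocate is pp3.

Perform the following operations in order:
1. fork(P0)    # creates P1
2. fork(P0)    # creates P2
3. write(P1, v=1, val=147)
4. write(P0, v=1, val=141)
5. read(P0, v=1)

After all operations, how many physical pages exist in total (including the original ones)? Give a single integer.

Op 1: fork(P0) -> P1. 3 ppages; refcounts: pp0:2 pp1:2 pp2:2
Op 2: fork(P0) -> P2. 3 ppages; refcounts: pp0:3 pp1:3 pp2:3
Op 3: write(P1, v1, 147). refcount(pp1)=3>1 -> COPY to pp3. 4 ppages; refcounts: pp0:3 pp1:2 pp2:3 pp3:1
Op 4: write(P0, v1, 141). refcount(pp1)=2>1 -> COPY to pp4. 5 ppages; refcounts: pp0:3 pp1:1 pp2:3 pp3:1 pp4:1
Op 5: read(P0, v1) -> 141. No state change.

Answer: 5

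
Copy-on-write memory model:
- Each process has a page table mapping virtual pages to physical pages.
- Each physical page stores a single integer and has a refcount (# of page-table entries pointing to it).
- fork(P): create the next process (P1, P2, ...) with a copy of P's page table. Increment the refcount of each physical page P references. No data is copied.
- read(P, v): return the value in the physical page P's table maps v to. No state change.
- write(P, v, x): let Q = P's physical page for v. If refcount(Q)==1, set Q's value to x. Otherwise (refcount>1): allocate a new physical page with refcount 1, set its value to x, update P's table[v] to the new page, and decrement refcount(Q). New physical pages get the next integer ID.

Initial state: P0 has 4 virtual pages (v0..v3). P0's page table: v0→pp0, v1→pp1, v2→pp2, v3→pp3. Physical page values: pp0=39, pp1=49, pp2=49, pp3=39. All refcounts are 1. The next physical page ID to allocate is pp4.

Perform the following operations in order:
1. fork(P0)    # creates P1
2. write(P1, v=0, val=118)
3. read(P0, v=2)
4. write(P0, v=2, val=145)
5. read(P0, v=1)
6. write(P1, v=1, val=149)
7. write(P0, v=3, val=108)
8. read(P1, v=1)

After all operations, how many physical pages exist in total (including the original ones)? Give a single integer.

Answer: 8

Derivation:
Op 1: fork(P0) -> P1. 4 ppages; refcounts: pp0:2 pp1:2 pp2:2 pp3:2
Op 2: write(P1, v0, 118). refcount(pp0)=2>1 -> COPY to pp4. 5 ppages; refcounts: pp0:1 pp1:2 pp2:2 pp3:2 pp4:1
Op 3: read(P0, v2) -> 49. No state change.
Op 4: write(P0, v2, 145). refcount(pp2)=2>1 -> COPY to pp5. 6 ppages; refcounts: pp0:1 pp1:2 pp2:1 pp3:2 pp4:1 pp5:1
Op 5: read(P0, v1) -> 49. No state change.
Op 6: write(P1, v1, 149). refcount(pp1)=2>1 -> COPY to pp6. 7 ppages; refcounts: pp0:1 pp1:1 pp2:1 pp3:2 pp4:1 pp5:1 pp6:1
Op 7: write(P0, v3, 108). refcount(pp3)=2>1 -> COPY to pp7. 8 ppages; refcounts: pp0:1 pp1:1 pp2:1 pp3:1 pp4:1 pp5:1 pp6:1 pp7:1
Op 8: read(P1, v1) -> 149. No state change.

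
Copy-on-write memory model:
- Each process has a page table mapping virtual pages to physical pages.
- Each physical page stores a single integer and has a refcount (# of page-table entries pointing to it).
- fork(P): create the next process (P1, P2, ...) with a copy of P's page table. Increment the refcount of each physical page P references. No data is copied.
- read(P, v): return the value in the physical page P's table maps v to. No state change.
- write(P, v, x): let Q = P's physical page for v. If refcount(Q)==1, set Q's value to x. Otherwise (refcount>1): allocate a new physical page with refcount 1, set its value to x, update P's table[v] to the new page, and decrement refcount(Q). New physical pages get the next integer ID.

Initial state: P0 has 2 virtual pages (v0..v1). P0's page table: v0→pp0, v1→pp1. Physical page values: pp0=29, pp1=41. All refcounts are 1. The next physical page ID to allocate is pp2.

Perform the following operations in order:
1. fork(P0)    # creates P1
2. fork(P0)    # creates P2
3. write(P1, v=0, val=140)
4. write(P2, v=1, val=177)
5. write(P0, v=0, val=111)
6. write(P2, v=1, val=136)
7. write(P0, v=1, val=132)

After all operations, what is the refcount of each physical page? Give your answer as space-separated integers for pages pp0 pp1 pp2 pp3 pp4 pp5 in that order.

Op 1: fork(P0) -> P1. 2 ppages; refcounts: pp0:2 pp1:2
Op 2: fork(P0) -> P2. 2 ppages; refcounts: pp0:3 pp1:3
Op 3: write(P1, v0, 140). refcount(pp0)=3>1 -> COPY to pp2. 3 ppages; refcounts: pp0:2 pp1:3 pp2:1
Op 4: write(P2, v1, 177). refcount(pp1)=3>1 -> COPY to pp3. 4 ppages; refcounts: pp0:2 pp1:2 pp2:1 pp3:1
Op 5: write(P0, v0, 111). refcount(pp0)=2>1 -> COPY to pp4. 5 ppages; refcounts: pp0:1 pp1:2 pp2:1 pp3:1 pp4:1
Op 6: write(P2, v1, 136). refcount(pp3)=1 -> write in place. 5 ppages; refcounts: pp0:1 pp1:2 pp2:1 pp3:1 pp4:1
Op 7: write(P0, v1, 132). refcount(pp1)=2>1 -> COPY to pp5. 6 ppages; refcounts: pp0:1 pp1:1 pp2:1 pp3:1 pp4:1 pp5:1

Answer: 1 1 1 1 1 1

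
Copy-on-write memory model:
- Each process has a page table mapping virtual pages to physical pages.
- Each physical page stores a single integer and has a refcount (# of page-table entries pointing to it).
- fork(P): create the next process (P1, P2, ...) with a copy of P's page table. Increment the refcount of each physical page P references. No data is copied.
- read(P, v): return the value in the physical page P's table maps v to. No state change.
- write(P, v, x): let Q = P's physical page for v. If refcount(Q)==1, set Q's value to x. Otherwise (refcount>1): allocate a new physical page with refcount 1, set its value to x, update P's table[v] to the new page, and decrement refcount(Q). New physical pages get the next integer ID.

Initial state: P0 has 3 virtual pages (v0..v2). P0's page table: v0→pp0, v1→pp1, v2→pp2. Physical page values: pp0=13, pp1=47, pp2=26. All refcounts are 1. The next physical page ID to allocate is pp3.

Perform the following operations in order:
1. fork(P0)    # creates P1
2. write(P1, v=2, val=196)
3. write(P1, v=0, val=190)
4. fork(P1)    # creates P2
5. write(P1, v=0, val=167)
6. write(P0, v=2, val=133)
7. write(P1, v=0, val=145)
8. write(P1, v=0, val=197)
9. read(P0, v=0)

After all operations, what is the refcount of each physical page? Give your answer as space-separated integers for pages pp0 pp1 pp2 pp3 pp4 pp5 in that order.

Op 1: fork(P0) -> P1. 3 ppages; refcounts: pp0:2 pp1:2 pp2:2
Op 2: write(P1, v2, 196). refcount(pp2)=2>1 -> COPY to pp3. 4 ppages; refcounts: pp0:2 pp1:2 pp2:1 pp3:1
Op 3: write(P1, v0, 190). refcount(pp0)=2>1 -> COPY to pp4. 5 ppages; refcounts: pp0:1 pp1:2 pp2:1 pp3:1 pp4:1
Op 4: fork(P1) -> P2. 5 ppages; refcounts: pp0:1 pp1:3 pp2:1 pp3:2 pp4:2
Op 5: write(P1, v0, 167). refcount(pp4)=2>1 -> COPY to pp5. 6 ppages; refcounts: pp0:1 pp1:3 pp2:1 pp3:2 pp4:1 pp5:1
Op 6: write(P0, v2, 133). refcount(pp2)=1 -> write in place. 6 ppages; refcounts: pp0:1 pp1:3 pp2:1 pp3:2 pp4:1 pp5:1
Op 7: write(P1, v0, 145). refcount(pp5)=1 -> write in place. 6 ppages; refcounts: pp0:1 pp1:3 pp2:1 pp3:2 pp4:1 pp5:1
Op 8: write(P1, v0, 197). refcount(pp5)=1 -> write in place. 6 ppages; refcounts: pp0:1 pp1:3 pp2:1 pp3:2 pp4:1 pp5:1
Op 9: read(P0, v0) -> 13. No state change.

Answer: 1 3 1 2 1 1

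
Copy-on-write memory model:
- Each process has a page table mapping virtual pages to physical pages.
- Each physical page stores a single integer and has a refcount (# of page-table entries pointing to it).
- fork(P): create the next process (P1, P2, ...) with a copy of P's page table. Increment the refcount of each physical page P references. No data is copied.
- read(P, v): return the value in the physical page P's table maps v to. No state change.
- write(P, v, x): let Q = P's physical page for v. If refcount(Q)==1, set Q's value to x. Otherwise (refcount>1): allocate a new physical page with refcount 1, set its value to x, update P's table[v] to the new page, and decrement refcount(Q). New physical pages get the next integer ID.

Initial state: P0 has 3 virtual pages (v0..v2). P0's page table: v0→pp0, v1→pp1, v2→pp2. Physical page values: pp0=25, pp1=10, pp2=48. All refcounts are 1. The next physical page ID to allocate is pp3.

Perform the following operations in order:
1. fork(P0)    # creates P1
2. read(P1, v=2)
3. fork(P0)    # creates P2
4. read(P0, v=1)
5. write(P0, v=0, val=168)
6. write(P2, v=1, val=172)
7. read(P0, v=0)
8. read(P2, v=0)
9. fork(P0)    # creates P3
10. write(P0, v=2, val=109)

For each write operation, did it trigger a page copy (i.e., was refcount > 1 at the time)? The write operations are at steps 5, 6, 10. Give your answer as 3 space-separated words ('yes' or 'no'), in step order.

Op 1: fork(P0) -> P1. 3 ppages; refcounts: pp0:2 pp1:2 pp2:2
Op 2: read(P1, v2) -> 48. No state change.
Op 3: fork(P0) -> P2. 3 ppages; refcounts: pp0:3 pp1:3 pp2:3
Op 4: read(P0, v1) -> 10. No state change.
Op 5: write(P0, v0, 168). refcount(pp0)=3>1 -> COPY to pp3. 4 ppages; refcounts: pp0:2 pp1:3 pp2:3 pp3:1
Op 6: write(P2, v1, 172). refcount(pp1)=3>1 -> COPY to pp4. 5 ppages; refcounts: pp0:2 pp1:2 pp2:3 pp3:1 pp4:1
Op 7: read(P0, v0) -> 168. No state change.
Op 8: read(P2, v0) -> 25. No state change.
Op 9: fork(P0) -> P3. 5 ppages; refcounts: pp0:2 pp1:3 pp2:4 pp3:2 pp4:1
Op 10: write(P0, v2, 109). refcount(pp2)=4>1 -> COPY to pp5. 6 ppages; refcounts: pp0:2 pp1:3 pp2:3 pp3:2 pp4:1 pp5:1

yes yes yes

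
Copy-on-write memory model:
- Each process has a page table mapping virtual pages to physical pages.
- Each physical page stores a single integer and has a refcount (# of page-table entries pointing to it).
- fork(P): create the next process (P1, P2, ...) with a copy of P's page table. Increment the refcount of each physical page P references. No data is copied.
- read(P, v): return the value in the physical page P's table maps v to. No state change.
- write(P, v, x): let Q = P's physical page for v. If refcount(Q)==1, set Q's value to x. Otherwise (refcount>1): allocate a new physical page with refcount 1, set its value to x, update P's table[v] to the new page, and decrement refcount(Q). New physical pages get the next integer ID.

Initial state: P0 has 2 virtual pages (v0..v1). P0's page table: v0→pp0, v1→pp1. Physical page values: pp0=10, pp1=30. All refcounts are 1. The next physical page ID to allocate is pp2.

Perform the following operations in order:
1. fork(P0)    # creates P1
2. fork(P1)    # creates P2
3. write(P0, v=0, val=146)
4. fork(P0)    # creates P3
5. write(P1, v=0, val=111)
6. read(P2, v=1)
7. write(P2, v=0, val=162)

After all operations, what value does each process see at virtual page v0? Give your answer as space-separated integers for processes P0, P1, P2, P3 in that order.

Answer: 146 111 162 146

Derivation:
Op 1: fork(P0) -> P1. 2 ppages; refcounts: pp0:2 pp1:2
Op 2: fork(P1) -> P2. 2 ppages; refcounts: pp0:3 pp1:3
Op 3: write(P0, v0, 146). refcount(pp0)=3>1 -> COPY to pp2. 3 ppages; refcounts: pp0:2 pp1:3 pp2:1
Op 4: fork(P0) -> P3. 3 ppages; refcounts: pp0:2 pp1:4 pp2:2
Op 5: write(P1, v0, 111). refcount(pp0)=2>1 -> COPY to pp3. 4 ppages; refcounts: pp0:1 pp1:4 pp2:2 pp3:1
Op 6: read(P2, v1) -> 30. No state change.
Op 7: write(P2, v0, 162). refcount(pp0)=1 -> write in place. 4 ppages; refcounts: pp0:1 pp1:4 pp2:2 pp3:1
P0: v0 -> pp2 = 146
P1: v0 -> pp3 = 111
P2: v0 -> pp0 = 162
P3: v0 -> pp2 = 146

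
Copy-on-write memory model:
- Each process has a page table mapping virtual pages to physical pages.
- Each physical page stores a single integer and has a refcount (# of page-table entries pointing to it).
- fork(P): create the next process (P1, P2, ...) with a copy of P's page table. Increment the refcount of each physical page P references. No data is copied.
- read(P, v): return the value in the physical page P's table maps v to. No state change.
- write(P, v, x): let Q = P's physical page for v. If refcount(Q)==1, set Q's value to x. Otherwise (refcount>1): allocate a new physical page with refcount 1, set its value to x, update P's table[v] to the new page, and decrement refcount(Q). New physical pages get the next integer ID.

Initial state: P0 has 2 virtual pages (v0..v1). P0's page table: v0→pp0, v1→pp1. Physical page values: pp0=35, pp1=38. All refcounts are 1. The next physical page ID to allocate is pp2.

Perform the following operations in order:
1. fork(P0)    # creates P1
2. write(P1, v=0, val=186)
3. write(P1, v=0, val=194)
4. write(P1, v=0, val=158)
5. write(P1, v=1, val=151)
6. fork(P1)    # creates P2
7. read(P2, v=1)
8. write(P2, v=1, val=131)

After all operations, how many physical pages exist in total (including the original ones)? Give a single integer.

Op 1: fork(P0) -> P1. 2 ppages; refcounts: pp0:2 pp1:2
Op 2: write(P1, v0, 186). refcount(pp0)=2>1 -> COPY to pp2. 3 ppages; refcounts: pp0:1 pp1:2 pp2:1
Op 3: write(P1, v0, 194). refcount(pp2)=1 -> write in place. 3 ppages; refcounts: pp0:1 pp1:2 pp2:1
Op 4: write(P1, v0, 158). refcount(pp2)=1 -> write in place. 3 ppages; refcounts: pp0:1 pp1:2 pp2:1
Op 5: write(P1, v1, 151). refcount(pp1)=2>1 -> COPY to pp3. 4 ppages; refcounts: pp0:1 pp1:1 pp2:1 pp3:1
Op 6: fork(P1) -> P2. 4 ppages; refcounts: pp0:1 pp1:1 pp2:2 pp3:2
Op 7: read(P2, v1) -> 151. No state change.
Op 8: write(P2, v1, 131). refcount(pp3)=2>1 -> COPY to pp4. 5 ppages; refcounts: pp0:1 pp1:1 pp2:2 pp3:1 pp4:1

Answer: 5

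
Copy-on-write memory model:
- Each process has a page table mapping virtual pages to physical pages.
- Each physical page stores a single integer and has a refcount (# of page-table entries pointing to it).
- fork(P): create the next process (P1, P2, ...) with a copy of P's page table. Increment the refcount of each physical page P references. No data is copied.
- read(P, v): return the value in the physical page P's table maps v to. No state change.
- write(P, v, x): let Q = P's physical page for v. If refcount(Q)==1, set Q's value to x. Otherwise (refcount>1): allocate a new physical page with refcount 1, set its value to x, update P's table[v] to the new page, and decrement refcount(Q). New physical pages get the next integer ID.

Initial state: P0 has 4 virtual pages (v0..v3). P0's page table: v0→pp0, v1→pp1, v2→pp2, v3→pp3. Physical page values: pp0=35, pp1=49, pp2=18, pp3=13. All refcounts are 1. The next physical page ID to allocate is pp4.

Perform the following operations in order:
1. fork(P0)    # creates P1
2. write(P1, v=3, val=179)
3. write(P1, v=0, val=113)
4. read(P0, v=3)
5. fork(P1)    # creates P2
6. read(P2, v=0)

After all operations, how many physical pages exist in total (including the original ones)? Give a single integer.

Answer: 6

Derivation:
Op 1: fork(P0) -> P1. 4 ppages; refcounts: pp0:2 pp1:2 pp2:2 pp3:2
Op 2: write(P1, v3, 179). refcount(pp3)=2>1 -> COPY to pp4. 5 ppages; refcounts: pp0:2 pp1:2 pp2:2 pp3:1 pp4:1
Op 3: write(P1, v0, 113). refcount(pp0)=2>1 -> COPY to pp5. 6 ppages; refcounts: pp0:1 pp1:2 pp2:2 pp3:1 pp4:1 pp5:1
Op 4: read(P0, v3) -> 13. No state change.
Op 5: fork(P1) -> P2. 6 ppages; refcounts: pp0:1 pp1:3 pp2:3 pp3:1 pp4:2 pp5:2
Op 6: read(P2, v0) -> 113. No state change.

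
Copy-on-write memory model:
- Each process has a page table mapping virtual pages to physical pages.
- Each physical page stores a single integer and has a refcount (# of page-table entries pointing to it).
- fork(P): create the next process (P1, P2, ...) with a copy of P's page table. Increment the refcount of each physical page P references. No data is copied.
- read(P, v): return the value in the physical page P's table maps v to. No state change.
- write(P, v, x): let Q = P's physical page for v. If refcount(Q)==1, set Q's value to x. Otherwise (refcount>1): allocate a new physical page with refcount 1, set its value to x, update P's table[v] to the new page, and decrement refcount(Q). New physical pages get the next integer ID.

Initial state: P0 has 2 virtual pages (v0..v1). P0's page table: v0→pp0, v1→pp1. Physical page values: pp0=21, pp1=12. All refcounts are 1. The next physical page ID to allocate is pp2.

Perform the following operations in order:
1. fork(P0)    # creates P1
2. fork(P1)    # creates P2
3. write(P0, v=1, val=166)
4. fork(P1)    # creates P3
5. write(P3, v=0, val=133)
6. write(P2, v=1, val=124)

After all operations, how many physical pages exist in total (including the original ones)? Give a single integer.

Op 1: fork(P0) -> P1. 2 ppages; refcounts: pp0:2 pp1:2
Op 2: fork(P1) -> P2. 2 ppages; refcounts: pp0:3 pp1:3
Op 3: write(P0, v1, 166). refcount(pp1)=3>1 -> COPY to pp2. 3 ppages; refcounts: pp0:3 pp1:2 pp2:1
Op 4: fork(P1) -> P3. 3 ppages; refcounts: pp0:4 pp1:3 pp2:1
Op 5: write(P3, v0, 133). refcount(pp0)=4>1 -> COPY to pp3. 4 ppages; refcounts: pp0:3 pp1:3 pp2:1 pp3:1
Op 6: write(P2, v1, 124). refcount(pp1)=3>1 -> COPY to pp4. 5 ppages; refcounts: pp0:3 pp1:2 pp2:1 pp3:1 pp4:1

Answer: 5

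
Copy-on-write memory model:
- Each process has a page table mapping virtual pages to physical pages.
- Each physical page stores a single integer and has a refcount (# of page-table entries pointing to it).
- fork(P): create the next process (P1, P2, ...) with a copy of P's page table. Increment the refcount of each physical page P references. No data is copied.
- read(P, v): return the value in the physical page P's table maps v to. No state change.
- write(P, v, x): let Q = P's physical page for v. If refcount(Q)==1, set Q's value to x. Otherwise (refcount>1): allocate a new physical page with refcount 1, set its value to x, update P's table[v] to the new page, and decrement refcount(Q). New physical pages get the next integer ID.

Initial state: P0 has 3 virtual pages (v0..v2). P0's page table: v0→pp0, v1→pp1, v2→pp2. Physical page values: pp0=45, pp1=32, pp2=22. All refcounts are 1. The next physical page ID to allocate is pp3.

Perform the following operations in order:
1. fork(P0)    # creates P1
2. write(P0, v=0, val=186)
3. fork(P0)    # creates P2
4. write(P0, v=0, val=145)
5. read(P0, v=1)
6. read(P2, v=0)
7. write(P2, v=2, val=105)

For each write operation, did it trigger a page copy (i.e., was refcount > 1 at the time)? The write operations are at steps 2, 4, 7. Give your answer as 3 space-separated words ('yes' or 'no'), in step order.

Op 1: fork(P0) -> P1. 3 ppages; refcounts: pp0:2 pp1:2 pp2:2
Op 2: write(P0, v0, 186). refcount(pp0)=2>1 -> COPY to pp3. 4 ppages; refcounts: pp0:1 pp1:2 pp2:2 pp3:1
Op 3: fork(P0) -> P2. 4 ppages; refcounts: pp0:1 pp1:3 pp2:3 pp3:2
Op 4: write(P0, v0, 145). refcount(pp3)=2>1 -> COPY to pp4. 5 ppages; refcounts: pp0:1 pp1:3 pp2:3 pp3:1 pp4:1
Op 5: read(P0, v1) -> 32. No state change.
Op 6: read(P2, v0) -> 186. No state change.
Op 7: write(P2, v2, 105). refcount(pp2)=3>1 -> COPY to pp5. 6 ppages; refcounts: pp0:1 pp1:3 pp2:2 pp3:1 pp4:1 pp5:1

yes yes yes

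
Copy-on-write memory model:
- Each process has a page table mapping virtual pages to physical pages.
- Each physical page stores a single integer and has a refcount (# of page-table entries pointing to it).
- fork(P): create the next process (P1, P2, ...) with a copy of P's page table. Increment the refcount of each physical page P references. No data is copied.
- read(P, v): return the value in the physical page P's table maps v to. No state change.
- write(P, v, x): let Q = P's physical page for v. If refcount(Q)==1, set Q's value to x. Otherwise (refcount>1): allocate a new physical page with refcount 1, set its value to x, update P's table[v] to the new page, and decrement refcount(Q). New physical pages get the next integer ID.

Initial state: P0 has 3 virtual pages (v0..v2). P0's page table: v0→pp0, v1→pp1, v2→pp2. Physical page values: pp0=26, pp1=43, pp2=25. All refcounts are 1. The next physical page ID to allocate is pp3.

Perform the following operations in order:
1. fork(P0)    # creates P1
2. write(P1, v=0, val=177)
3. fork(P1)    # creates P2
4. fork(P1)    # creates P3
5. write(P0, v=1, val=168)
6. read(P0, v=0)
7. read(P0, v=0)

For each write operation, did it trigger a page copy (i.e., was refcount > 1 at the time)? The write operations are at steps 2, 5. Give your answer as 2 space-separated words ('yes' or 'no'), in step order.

Op 1: fork(P0) -> P1. 3 ppages; refcounts: pp0:2 pp1:2 pp2:2
Op 2: write(P1, v0, 177). refcount(pp0)=2>1 -> COPY to pp3. 4 ppages; refcounts: pp0:1 pp1:2 pp2:2 pp3:1
Op 3: fork(P1) -> P2. 4 ppages; refcounts: pp0:1 pp1:3 pp2:3 pp3:2
Op 4: fork(P1) -> P3. 4 ppages; refcounts: pp0:1 pp1:4 pp2:4 pp3:3
Op 5: write(P0, v1, 168). refcount(pp1)=4>1 -> COPY to pp4. 5 ppages; refcounts: pp0:1 pp1:3 pp2:4 pp3:3 pp4:1
Op 6: read(P0, v0) -> 26. No state change.
Op 7: read(P0, v0) -> 26. No state change.

yes yes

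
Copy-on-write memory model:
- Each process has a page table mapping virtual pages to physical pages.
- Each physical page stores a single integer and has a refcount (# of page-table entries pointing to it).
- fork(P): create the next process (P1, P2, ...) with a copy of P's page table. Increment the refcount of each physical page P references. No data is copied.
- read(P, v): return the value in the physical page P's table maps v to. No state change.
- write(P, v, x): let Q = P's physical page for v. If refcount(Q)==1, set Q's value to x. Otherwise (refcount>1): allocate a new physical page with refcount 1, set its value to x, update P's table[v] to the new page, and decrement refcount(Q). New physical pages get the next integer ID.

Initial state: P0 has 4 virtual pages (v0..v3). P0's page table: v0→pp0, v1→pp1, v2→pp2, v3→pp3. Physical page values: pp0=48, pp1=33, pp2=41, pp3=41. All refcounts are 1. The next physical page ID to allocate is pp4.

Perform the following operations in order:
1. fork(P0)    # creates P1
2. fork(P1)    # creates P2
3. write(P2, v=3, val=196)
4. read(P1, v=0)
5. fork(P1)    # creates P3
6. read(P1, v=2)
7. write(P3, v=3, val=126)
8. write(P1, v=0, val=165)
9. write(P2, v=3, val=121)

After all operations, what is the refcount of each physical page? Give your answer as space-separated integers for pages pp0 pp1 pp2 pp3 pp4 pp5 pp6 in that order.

Answer: 3 4 4 2 1 1 1

Derivation:
Op 1: fork(P0) -> P1. 4 ppages; refcounts: pp0:2 pp1:2 pp2:2 pp3:2
Op 2: fork(P1) -> P2. 4 ppages; refcounts: pp0:3 pp1:3 pp2:3 pp3:3
Op 3: write(P2, v3, 196). refcount(pp3)=3>1 -> COPY to pp4. 5 ppages; refcounts: pp0:3 pp1:3 pp2:3 pp3:2 pp4:1
Op 4: read(P1, v0) -> 48. No state change.
Op 5: fork(P1) -> P3. 5 ppages; refcounts: pp0:4 pp1:4 pp2:4 pp3:3 pp4:1
Op 6: read(P1, v2) -> 41. No state change.
Op 7: write(P3, v3, 126). refcount(pp3)=3>1 -> COPY to pp5. 6 ppages; refcounts: pp0:4 pp1:4 pp2:4 pp3:2 pp4:1 pp5:1
Op 8: write(P1, v0, 165). refcount(pp0)=4>1 -> COPY to pp6. 7 ppages; refcounts: pp0:3 pp1:4 pp2:4 pp3:2 pp4:1 pp5:1 pp6:1
Op 9: write(P2, v3, 121). refcount(pp4)=1 -> write in place. 7 ppages; refcounts: pp0:3 pp1:4 pp2:4 pp3:2 pp4:1 pp5:1 pp6:1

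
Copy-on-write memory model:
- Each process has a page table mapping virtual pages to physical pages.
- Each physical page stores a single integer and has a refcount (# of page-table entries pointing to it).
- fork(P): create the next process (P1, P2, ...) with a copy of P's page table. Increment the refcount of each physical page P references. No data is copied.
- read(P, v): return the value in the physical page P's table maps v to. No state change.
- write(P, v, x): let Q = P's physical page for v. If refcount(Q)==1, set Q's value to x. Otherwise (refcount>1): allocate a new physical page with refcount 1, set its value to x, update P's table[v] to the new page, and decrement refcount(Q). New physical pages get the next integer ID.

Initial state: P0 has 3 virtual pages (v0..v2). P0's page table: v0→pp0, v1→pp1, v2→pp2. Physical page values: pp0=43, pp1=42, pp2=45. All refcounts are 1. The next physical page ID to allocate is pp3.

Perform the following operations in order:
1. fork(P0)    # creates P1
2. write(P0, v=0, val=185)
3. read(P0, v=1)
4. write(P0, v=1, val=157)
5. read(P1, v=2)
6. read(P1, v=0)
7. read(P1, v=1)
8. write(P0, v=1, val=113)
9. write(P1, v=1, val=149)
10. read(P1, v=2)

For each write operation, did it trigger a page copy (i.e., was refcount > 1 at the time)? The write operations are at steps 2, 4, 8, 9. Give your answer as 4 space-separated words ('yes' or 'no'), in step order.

Op 1: fork(P0) -> P1. 3 ppages; refcounts: pp0:2 pp1:2 pp2:2
Op 2: write(P0, v0, 185). refcount(pp0)=2>1 -> COPY to pp3. 4 ppages; refcounts: pp0:1 pp1:2 pp2:2 pp3:1
Op 3: read(P0, v1) -> 42. No state change.
Op 4: write(P0, v1, 157). refcount(pp1)=2>1 -> COPY to pp4. 5 ppages; refcounts: pp0:1 pp1:1 pp2:2 pp3:1 pp4:1
Op 5: read(P1, v2) -> 45. No state change.
Op 6: read(P1, v0) -> 43. No state change.
Op 7: read(P1, v1) -> 42. No state change.
Op 8: write(P0, v1, 113). refcount(pp4)=1 -> write in place. 5 ppages; refcounts: pp0:1 pp1:1 pp2:2 pp3:1 pp4:1
Op 9: write(P1, v1, 149). refcount(pp1)=1 -> write in place. 5 ppages; refcounts: pp0:1 pp1:1 pp2:2 pp3:1 pp4:1
Op 10: read(P1, v2) -> 45. No state change.

yes yes no no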